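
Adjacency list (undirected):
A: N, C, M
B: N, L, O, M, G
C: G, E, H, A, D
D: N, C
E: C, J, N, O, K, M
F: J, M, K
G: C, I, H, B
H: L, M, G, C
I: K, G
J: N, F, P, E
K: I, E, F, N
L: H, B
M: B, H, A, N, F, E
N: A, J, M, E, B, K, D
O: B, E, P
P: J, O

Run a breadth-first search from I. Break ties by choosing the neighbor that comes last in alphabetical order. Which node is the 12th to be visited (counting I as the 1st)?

D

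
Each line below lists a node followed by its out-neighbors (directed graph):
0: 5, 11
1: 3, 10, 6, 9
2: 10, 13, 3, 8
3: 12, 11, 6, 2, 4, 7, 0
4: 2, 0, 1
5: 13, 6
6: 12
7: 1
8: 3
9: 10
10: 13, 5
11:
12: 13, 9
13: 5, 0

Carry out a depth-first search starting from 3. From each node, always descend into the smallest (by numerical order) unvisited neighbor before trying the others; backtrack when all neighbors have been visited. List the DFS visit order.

Visit 3
3 → 0
0 → 5
5 → 6
6 → 12
12 → 9
9 → 10
10 → 13
0 → 11
3 → 2
2 → 8
3 → 4
4 → 1
3 → 7

3 -> 0 -> 5 -> 6 -> 12 -> 9 -> 10 -> 13 -> 11 -> 2 -> 8 -> 4 -> 1 -> 7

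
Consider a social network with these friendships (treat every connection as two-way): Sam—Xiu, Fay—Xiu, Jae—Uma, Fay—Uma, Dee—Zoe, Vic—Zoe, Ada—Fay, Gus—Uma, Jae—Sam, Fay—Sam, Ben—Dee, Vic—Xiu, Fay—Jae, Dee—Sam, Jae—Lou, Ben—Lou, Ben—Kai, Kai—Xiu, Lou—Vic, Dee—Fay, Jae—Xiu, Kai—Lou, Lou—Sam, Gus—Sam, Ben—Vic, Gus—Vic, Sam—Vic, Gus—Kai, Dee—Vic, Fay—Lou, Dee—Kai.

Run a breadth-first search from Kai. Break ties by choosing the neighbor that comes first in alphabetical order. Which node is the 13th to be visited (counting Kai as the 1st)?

Ada

Visit Kai; enqueue Ben, Dee, Gus, Lou, Xiu → queue [Ben, Dee, Gus, Lou, Xiu]
Visit Ben; enqueue Vic → queue [Dee, Gus, Lou, Xiu, Vic]
Visit Dee; enqueue Fay, Sam, Zoe → queue [Gus, Lou, Xiu, Vic, Fay, Sam, Zoe]
Visit Gus; enqueue Uma → queue [Lou, Xiu, Vic, Fay, Sam, Zoe, Uma]
Visit Lou; enqueue Jae → queue [Xiu, Vic, Fay, Sam, Zoe, Uma, Jae]
Visit Xiu → queue [Vic, Fay, Sam, Zoe, Uma, Jae]
Visit Vic → queue [Fay, Sam, Zoe, Uma, Jae]
Visit Fay; enqueue Ada → queue [Sam, Zoe, Uma, Jae, Ada]
Visit Sam → queue [Zoe, Uma, Jae, Ada]
Visit Zoe → queue [Uma, Jae, Ada]
Visit Uma → queue [Jae, Ada]
Visit Jae → queue [Ada]
Visit Ada → queue []

Visit order: Kai, Ben, Dee, Gus, Lou, Xiu, Vic, Fay, Sam, Zoe, Uma, Jae, Ada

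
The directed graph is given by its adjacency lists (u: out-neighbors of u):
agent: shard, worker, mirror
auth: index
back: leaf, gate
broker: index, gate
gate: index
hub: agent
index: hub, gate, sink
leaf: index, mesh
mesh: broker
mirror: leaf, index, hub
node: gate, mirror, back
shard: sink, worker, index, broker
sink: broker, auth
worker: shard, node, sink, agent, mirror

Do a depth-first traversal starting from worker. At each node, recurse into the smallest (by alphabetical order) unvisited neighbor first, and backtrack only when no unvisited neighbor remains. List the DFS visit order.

worker, agent, mirror, hub, index, gate, sink, auth, broker, leaf, mesh, shard, node, back

Visit worker
worker → agent
agent → mirror
mirror → hub
mirror → index
index → gate
index → sink
sink → auth
sink → broker
mirror → leaf
leaf → mesh
agent → shard
worker → node
node → back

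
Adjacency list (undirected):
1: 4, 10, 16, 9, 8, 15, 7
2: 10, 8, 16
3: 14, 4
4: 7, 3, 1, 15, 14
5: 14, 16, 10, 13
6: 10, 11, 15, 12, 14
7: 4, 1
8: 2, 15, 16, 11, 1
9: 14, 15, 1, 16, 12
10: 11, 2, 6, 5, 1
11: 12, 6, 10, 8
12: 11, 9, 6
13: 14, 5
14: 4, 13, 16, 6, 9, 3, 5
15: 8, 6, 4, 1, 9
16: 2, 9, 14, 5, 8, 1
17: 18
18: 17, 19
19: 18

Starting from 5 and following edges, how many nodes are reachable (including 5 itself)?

16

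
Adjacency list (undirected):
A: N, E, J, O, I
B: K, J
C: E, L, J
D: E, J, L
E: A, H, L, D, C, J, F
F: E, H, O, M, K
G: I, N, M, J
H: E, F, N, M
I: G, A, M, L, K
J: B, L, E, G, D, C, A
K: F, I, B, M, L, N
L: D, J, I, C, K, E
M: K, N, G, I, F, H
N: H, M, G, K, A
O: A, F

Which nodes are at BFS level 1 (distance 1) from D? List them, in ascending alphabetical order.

Level 0: D
Level 1: E, J, L
Level 2: A, B, C, F, G, H, I, K
Level 3: M, N, O

E, J, L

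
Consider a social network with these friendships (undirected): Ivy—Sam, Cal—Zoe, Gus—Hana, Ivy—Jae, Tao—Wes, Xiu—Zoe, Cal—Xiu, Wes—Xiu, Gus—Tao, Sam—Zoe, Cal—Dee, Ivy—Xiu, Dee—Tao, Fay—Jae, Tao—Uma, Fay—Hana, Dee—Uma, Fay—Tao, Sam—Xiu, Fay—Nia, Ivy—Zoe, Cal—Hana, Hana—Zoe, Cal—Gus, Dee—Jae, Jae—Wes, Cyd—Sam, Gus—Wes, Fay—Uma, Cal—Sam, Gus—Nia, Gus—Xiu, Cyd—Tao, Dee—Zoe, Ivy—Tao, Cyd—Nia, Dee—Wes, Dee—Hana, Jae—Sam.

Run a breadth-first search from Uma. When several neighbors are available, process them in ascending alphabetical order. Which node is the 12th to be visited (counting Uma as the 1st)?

Gus

Visit Uma; enqueue Dee, Fay, Tao → queue [Dee, Fay, Tao]
Visit Dee; enqueue Cal, Hana, Jae, Wes, Zoe → queue [Fay, Tao, Cal, Hana, Jae, Wes, Zoe]
Visit Fay; enqueue Nia → queue [Tao, Cal, Hana, Jae, Wes, Zoe, Nia]
Visit Tao; enqueue Cyd, Gus, Ivy → queue [Cal, Hana, Jae, Wes, Zoe, Nia, Cyd, Gus, Ivy]
Visit Cal; enqueue Sam, Xiu → queue [Hana, Jae, Wes, Zoe, Nia, Cyd, Gus, Ivy, Sam, Xiu]
Visit Hana → queue [Jae, Wes, Zoe, Nia, Cyd, Gus, Ivy, Sam, Xiu]
Visit Jae → queue [Wes, Zoe, Nia, Cyd, Gus, Ivy, Sam, Xiu]
Visit Wes → queue [Zoe, Nia, Cyd, Gus, Ivy, Sam, Xiu]
Visit Zoe → queue [Nia, Cyd, Gus, Ivy, Sam, Xiu]
Visit Nia → queue [Cyd, Gus, Ivy, Sam, Xiu]
Visit Cyd → queue [Gus, Ivy, Sam, Xiu]
Visit Gus → queue [Ivy, Sam, Xiu]
Visit Ivy → queue [Sam, Xiu]
Visit Sam → queue [Xiu]
Visit Xiu → queue []

Visit order: Uma, Dee, Fay, Tao, Cal, Hana, Jae, Wes, Zoe, Nia, Cyd, Gus, Ivy, Sam, Xiu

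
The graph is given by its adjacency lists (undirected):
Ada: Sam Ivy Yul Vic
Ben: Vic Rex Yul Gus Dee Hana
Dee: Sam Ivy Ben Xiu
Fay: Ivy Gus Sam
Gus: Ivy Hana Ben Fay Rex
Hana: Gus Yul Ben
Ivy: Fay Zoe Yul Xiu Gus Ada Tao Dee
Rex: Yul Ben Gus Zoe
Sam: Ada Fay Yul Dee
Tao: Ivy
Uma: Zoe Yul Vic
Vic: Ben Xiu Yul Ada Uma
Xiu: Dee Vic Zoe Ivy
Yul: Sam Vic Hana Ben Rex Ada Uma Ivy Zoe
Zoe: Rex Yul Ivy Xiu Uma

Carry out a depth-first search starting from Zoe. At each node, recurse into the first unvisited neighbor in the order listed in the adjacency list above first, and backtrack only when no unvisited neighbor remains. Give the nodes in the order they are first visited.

Visit Zoe
Zoe → Rex
Rex → Yul
Yul → Sam
Sam → Ada
Ada → Ivy
Ivy → Fay
Fay → Gus
Gus → Hana
Hana → Ben
Ben → Vic
Vic → Xiu
Xiu → Dee
Vic → Uma
Ivy → Tao

Zoe -> Rex -> Yul -> Sam -> Ada -> Ivy -> Fay -> Gus -> Hana -> Ben -> Vic -> Xiu -> Dee -> Uma -> Tao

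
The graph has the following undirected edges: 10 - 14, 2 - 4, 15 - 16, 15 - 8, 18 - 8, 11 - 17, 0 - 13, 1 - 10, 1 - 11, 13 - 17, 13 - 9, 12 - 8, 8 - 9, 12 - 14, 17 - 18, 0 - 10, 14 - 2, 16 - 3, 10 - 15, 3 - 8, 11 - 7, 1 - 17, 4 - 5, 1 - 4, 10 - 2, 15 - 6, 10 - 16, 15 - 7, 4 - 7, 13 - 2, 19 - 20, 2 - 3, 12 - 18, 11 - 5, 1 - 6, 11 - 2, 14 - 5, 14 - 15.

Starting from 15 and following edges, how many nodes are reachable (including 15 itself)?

19

BFS from 15 visits: 15, 6, 7, 8, 10, 14, 16, 1, 4, 11, 3, 9, 12, 18, 0, 2, 5, 17, 13
Reachable nodes: 19 of 21 total.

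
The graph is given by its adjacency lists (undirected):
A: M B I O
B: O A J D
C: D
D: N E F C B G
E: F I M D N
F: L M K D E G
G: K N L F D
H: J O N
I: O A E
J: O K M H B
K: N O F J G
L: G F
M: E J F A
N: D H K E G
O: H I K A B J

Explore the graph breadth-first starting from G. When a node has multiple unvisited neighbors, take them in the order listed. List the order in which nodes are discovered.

G K N L F D O J H E M C B I A

Visit G; enqueue K, N, L, F, D → queue [K, N, L, F, D]
Visit K; enqueue O, J → queue [N, L, F, D, O, J]
Visit N; enqueue H, E → queue [L, F, D, O, J, H, E]
Visit L → queue [F, D, O, J, H, E]
Visit F; enqueue M → queue [D, O, J, H, E, M]
Visit D; enqueue C, B → queue [O, J, H, E, M, C, B]
Visit O; enqueue I, A → queue [J, H, E, M, C, B, I, A]
Visit J → queue [H, E, M, C, B, I, A]
Visit H → queue [E, M, C, B, I, A]
Visit E → queue [M, C, B, I, A]
Visit M → queue [C, B, I, A]
Visit C → queue [B, I, A]
Visit B → queue [I, A]
Visit I → queue [A]
Visit A → queue []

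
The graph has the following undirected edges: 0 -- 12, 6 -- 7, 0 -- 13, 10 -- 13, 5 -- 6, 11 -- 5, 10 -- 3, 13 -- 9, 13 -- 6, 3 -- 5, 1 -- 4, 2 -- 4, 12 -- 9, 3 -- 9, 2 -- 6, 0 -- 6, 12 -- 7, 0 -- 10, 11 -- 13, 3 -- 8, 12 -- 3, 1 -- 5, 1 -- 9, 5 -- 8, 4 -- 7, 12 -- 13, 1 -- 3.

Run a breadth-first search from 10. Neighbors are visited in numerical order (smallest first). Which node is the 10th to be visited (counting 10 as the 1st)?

9

Visit 10; enqueue 0, 3, 13 → queue [0, 3, 13]
Visit 0; enqueue 6, 12 → queue [3, 13, 6, 12]
Visit 3; enqueue 1, 5, 8, 9 → queue [13, 6, 12, 1, 5, 8, 9]
Visit 13; enqueue 11 → queue [6, 12, 1, 5, 8, 9, 11]
Visit 6; enqueue 2, 7 → queue [12, 1, 5, 8, 9, 11, 2, 7]
Visit 12 → queue [1, 5, 8, 9, 11, 2, 7]
Visit 1; enqueue 4 → queue [5, 8, 9, 11, 2, 7, 4]
Visit 5 → queue [8, 9, 11, 2, 7, 4]
Visit 8 → queue [9, 11, 2, 7, 4]
Visit 9 → queue [11, 2, 7, 4]
Visit 11 → queue [2, 7, 4]
Visit 2 → queue [7, 4]
Visit 7 → queue [4]
Visit 4 → queue []

Visit order: 10, 0, 3, 13, 6, 12, 1, 5, 8, 9, 11, 2, 7, 4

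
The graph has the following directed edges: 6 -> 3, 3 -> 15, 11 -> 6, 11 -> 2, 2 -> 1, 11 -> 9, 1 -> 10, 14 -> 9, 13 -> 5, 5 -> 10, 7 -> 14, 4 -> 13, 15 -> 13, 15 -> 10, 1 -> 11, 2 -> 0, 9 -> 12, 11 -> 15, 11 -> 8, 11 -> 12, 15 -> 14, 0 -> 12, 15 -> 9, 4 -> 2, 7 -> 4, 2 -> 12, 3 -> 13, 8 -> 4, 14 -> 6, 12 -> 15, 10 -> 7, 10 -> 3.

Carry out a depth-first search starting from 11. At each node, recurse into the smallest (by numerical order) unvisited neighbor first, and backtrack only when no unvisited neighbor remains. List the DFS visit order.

11, 2, 0, 12, 15, 9, 10, 3, 13, 5, 7, 4, 14, 6, 1, 8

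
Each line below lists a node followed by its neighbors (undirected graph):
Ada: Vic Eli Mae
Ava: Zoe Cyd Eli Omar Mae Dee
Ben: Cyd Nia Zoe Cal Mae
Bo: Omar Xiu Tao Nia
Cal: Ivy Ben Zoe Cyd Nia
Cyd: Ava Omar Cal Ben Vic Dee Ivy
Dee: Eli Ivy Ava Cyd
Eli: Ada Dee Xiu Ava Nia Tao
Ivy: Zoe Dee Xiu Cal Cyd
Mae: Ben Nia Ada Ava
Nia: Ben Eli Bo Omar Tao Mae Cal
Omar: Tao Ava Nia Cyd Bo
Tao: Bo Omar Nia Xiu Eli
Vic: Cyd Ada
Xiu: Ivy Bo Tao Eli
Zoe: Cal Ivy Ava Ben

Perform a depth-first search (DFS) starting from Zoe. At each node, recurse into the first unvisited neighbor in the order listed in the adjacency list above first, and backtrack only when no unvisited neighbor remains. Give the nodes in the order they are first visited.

Visit Zoe
Zoe → Cal
Cal → Ivy
Ivy → Dee
Dee → Eli
Eli → Ada
Ada → Vic
Vic → Cyd
Cyd → Ava
Ava → Omar
Omar → Tao
Tao → Bo
Bo → Xiu
Bo → Nia
Nia → Ben
Ben → Mae

Zoe, Cal, Ivy, Dee, Eli, Ada, Vic, Cyd, Ava, Omar, Tao, Bo, Xiu, Nia, Ben, Mae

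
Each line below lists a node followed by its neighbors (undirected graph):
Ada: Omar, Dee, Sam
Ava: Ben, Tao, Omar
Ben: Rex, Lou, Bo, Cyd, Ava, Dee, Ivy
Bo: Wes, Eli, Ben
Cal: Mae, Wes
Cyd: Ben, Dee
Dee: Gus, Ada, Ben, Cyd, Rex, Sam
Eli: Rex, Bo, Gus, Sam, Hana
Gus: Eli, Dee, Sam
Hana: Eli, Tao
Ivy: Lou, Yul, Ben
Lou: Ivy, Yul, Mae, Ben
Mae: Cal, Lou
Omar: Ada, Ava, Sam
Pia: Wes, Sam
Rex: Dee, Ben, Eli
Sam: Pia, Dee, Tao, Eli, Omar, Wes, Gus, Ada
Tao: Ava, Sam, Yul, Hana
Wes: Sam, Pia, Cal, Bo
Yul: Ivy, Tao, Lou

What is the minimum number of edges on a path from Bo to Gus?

2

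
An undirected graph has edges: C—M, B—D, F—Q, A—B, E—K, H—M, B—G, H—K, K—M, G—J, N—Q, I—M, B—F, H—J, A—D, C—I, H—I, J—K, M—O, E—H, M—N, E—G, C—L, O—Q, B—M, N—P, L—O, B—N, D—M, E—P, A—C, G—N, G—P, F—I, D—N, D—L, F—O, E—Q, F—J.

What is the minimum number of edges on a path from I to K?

Level 0: I
Level 1: C, F, H, M
Level 2: A, B, D, E, J, K, L, N, O, Q
Level 3: G, P
K first appears at level 2.

2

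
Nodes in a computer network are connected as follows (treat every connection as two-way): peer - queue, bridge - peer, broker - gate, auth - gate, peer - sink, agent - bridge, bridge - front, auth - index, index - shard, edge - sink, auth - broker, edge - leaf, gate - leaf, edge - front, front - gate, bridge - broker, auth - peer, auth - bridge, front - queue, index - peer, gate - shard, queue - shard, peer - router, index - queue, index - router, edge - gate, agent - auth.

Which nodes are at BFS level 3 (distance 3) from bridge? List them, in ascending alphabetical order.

Level 0: bridge
Level 1: agent, auth, broker, front, peer
Level 2: edge, gate, index, queue, router, sink
Level 3: leaf, shard

leaf, shard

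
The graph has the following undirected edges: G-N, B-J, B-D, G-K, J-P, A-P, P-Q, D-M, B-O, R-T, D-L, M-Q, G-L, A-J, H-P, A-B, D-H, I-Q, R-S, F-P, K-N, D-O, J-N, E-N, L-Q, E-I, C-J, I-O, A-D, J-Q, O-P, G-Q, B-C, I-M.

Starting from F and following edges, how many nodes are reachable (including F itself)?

17

BFS from F visits: F, P, A, H, J, O, Q, B, D, C, N, I, G, L, M, E, K
Reachable nodes: 17 of 20 total.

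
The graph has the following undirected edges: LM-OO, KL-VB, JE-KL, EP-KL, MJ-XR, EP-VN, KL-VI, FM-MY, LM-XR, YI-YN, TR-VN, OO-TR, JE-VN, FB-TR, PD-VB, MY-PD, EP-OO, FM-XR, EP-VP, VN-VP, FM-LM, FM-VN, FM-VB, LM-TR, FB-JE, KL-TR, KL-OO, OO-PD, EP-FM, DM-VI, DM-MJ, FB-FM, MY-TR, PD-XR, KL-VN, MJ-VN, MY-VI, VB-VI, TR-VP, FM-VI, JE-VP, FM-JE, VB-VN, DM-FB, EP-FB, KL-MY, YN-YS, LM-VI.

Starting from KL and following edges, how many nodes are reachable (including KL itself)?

BFS from KL visits: KL, VN, VI, VB, TR, OO, MY, JE, EP, VP, MJ, FM, LM, DM, PD, FB, XR
Reachable nodes: 17 of 20 total.

17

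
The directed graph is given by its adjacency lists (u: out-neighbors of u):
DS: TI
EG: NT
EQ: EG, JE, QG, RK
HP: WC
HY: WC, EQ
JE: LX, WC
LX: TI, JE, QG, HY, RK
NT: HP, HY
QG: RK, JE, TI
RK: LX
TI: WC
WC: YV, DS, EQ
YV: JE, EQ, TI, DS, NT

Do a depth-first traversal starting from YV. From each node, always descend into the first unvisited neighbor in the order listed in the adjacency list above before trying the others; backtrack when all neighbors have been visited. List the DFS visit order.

YV, JE, LX, TI, WC, DS, EQ, EG, NT, HP, HY, QG, RK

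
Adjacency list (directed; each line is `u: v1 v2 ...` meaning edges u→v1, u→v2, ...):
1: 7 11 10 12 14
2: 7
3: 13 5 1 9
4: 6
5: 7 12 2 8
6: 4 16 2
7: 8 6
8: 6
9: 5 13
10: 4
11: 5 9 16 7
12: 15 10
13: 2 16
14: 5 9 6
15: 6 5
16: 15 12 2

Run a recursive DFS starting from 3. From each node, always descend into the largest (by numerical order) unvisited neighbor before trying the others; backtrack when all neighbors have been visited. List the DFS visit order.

3 13 16 15 6 4 2 7 8 5 12 10 9 1 14 11

Visit 3
3 → 13
13 → 16
16 → 15
15 → 6
6 → 4
6 → 2
2 → 7
7 → 8
15 → 5
5 → 12
12 → 10
3 → 9
3 → 1
1 → 14
1 → 11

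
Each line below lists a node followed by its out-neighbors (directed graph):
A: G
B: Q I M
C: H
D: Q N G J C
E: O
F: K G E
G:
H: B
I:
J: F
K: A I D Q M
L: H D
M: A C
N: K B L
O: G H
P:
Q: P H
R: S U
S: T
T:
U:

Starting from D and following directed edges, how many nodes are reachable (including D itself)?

17

BFS from D visits: D, Q, N, J, G, C, P, H, L, K, B, F, M, I, A, E, O
Reachable nodes: 17 of 21 total.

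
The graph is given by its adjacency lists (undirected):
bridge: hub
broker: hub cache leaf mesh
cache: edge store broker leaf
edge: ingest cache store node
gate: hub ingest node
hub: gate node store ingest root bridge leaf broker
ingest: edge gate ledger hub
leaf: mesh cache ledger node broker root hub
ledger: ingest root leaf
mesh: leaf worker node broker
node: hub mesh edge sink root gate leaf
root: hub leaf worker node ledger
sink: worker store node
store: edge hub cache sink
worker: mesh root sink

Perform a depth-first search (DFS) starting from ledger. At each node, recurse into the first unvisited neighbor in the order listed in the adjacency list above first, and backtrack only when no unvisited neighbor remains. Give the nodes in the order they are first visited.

Visit ledger
ledger → ingest
ingest → edge
edge → cache
cache → store
store → hub
hub → gate
gate → node
node → mesh
mesh → leaf
leaf → broker
leaf → root
root → worker
worker → sink
hub → bridge

ledger, ingest, edge, cache, store, hub, gate, node, mesh, leaf, broker, root, worker, sink, bridge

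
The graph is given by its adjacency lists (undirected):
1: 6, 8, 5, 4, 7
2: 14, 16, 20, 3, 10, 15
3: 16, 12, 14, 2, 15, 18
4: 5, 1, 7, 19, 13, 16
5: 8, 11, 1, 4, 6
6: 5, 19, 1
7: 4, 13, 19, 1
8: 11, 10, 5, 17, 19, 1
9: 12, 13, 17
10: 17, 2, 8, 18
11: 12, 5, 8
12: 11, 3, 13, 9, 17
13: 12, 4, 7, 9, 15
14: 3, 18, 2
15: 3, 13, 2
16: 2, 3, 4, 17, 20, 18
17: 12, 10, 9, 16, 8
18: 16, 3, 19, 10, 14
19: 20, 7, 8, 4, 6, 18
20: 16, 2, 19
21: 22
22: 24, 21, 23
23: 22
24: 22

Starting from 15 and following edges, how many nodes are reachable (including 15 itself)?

BFS from 15 visits: 15, 2, 3, 13, 10, 14, 16, 20, 12, 18, 4, 7, 9, 8, 17, 19, 11, 1, 5, 6
Reachable nodes: 20 of 24 total.

20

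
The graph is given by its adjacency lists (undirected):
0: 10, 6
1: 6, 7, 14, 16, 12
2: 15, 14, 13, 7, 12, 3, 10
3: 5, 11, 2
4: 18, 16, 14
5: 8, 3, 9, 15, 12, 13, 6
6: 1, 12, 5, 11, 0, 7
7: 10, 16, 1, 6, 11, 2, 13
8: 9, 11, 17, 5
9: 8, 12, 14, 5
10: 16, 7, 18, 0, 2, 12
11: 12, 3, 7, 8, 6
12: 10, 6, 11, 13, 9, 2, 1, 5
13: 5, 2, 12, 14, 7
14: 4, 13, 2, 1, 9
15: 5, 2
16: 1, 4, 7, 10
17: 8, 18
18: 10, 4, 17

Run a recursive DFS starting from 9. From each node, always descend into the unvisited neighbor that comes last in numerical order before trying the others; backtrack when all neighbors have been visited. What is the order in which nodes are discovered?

Visit 9
9 → 14
14 → 13
13 → 12
12 → 11
11 → 8
8 → 17
17 → 18
18 → 10
10 → 16
16 → 7
7 → 6
6 → 5
5 → 15
15 → 2
2 → 3
6 → 1
6 → 0
16 → 4

9, 14, 13, 12, 11, 8, 17, 18, 10, 16, 7, 6, 5, 15, 2, 3, 1, 0, 4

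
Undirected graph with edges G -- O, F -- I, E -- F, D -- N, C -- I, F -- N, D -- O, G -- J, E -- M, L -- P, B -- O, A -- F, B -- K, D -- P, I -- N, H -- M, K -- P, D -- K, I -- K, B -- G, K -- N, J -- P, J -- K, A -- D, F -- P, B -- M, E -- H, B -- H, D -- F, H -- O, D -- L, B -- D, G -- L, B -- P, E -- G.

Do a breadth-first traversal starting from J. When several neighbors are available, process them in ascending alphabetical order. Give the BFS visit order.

Visit J; enqueue G, K, P → queue [G, K, P]
Visit G; enqueue B, E, L, O → queue [K, P, B, E, L, O]
Visit K; enqueue D, I, N → queue [P, B, E, L, O, D, I, N]
Visit P; enqueue F → queue [B, E, L, O, D, I, N, F]
Visit B; enqueue H, M → queue [E, L, O, D, I, N, F, H, M]
Visit E → queue [L, O, D, I, N, F, H, M]
Visit L → queue [O, D, I, N, F, H, M]
Visit O → queue [D, I, N, F, H, M]
Visit D; enqueue A → queue [I, N, F, H, M, A]
Visit I; enqueue C → queue [N, F, H, M, A, C]
Visit N → queue [F, H, M, A, C]
Visit F → queue [H, M, A, C]
Visit H → queue [M, A, C]
Visit M → queue [A, C]
Visit A → queue [C]
Visit C → queue []

J -> G -> K -> P -> B -> E -> L -> O -> D -> I -> N -> F -> H -> M -> A -> C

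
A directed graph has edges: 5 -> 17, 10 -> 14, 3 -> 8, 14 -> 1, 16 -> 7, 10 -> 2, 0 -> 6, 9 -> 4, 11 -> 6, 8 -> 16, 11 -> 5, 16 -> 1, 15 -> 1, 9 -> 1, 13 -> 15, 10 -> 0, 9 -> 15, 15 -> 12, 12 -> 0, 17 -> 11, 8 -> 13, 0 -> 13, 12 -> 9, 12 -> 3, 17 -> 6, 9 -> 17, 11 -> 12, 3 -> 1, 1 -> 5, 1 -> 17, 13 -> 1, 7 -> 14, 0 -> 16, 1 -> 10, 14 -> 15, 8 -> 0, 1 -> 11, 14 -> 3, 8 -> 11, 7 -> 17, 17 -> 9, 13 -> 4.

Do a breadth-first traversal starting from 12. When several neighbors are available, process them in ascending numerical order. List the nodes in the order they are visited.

12 -> 0 -> 3 -> 9 -> 6 -> 13 -> 16 -> 1 -> 8 -> 4 -> 15 -> 17 -> 7 -> 5 -> 10 -> 11 -> 14 -> 2

Visit 12; enqueue 0, 3, 9 → queue [0, 3, 9]
Visit 0; enqueue 6, 13, 16 → queue [3, 9, 6, 13, 16]
Visit 3; enqueue 1, 8 → queue [9, 6, 13, 16, 1, 8]
Visit 9; enqueue 4, 15, 17 → queue [6, 13, 16, 1, 8, 4, 15, 17]
Visit 6 → queue [13, 16, 1, 8, 4, 15, 17]
Visit 13 → queue [16, 1, 8, 4, 15, 17]
Visit 16; enqueue 7 → queue [1, 8, 4, 15, 17, 7]
Visit 1; enqueue 5, 10, 11 → queue [8, 4, 15, 17, 7, 5, 10, 11]
Visit 8 → queue [4, 15, 17, 7, 5, 10, 11]
Visit 4 → queue [15, 17, 7, 5, 10, 11]
Visit 15 → queue [17, 7, 5, 10, 11]
Visit 17 → queue [7, 5, 10, 11]
Visit 7; enqueue 14 → queue [5, 10, 11, 14]
Visit 5 → queue [10, 11, 14]
Visit 10; enqueue 2 → queue [11, 14, 2]
Visit 11 → queue [14, 2]
Visit 14 → queue [2]
Visit 2 → queue []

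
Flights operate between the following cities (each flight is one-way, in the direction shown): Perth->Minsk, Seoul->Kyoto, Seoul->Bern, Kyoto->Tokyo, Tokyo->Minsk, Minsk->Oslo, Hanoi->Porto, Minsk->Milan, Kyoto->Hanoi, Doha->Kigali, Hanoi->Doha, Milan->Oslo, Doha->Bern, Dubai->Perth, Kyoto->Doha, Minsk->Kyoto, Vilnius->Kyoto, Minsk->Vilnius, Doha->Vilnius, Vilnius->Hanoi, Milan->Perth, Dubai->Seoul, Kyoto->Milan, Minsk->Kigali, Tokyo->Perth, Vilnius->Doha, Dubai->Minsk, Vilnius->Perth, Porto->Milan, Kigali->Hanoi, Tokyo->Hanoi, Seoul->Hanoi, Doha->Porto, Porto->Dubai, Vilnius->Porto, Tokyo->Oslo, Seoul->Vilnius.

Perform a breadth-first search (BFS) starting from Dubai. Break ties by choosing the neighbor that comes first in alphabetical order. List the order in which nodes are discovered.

Visit Dubai; enqueue Minsk, Perth, Seoul → queue [Minsk, Perth, Seoul]
Visit Minsk; enqueue Kigali, Kyoto, Milan, Oslo, Vilnius → queue [Perth, Seoul, Kigali, Kyoto, Milan, Oslo, Vilnius]
Visit Perth → queue [Seoul, Kigali, Kyoto, Milan, Oslo, Vilnius]
Visit Seoul; enqueue Bern, Hanoi → queue [Kigali, Kyoto, Milan, Oslo, Vilnius, Bern, Hanoi]
Visit Kigali → queue [Kyoto, Milan, Oslo, Vilnius, Bern, Hanoi]
Visit Kyoto; enqueue Doha, Tokyo → queue [Milan, Oslo, Vilnius, Bern, Hanoi, Doha, Tokyo]
Visit Milan → queue [Oslo, Vilnius, Bern, Hanoi, Doha, Tokyo]
Visit Oslo → queue [Vilnius, Bern, Hanoi, Doha, Tokyo]
Visit Vilnius; enqueue Porto → queue [Bern, Hanoi, Doha, Tokyo, Porto]
Visit Bern → queue [Hanoi, Doha, Tokyo, Porto]
Visit Hanoi → queue [Doha, Tokyo, Porto]
Visit Doha → queue [Tokyo, Porto]
Visit Tokyo → queue [Porto]
Visit Porto → queue []

Dubai, Minsk, Perth, Seoul, Kigali, Kyoto, Milan, Oslo, Vilnius, Bern, Hanoi, Doha, Tokyo, Porto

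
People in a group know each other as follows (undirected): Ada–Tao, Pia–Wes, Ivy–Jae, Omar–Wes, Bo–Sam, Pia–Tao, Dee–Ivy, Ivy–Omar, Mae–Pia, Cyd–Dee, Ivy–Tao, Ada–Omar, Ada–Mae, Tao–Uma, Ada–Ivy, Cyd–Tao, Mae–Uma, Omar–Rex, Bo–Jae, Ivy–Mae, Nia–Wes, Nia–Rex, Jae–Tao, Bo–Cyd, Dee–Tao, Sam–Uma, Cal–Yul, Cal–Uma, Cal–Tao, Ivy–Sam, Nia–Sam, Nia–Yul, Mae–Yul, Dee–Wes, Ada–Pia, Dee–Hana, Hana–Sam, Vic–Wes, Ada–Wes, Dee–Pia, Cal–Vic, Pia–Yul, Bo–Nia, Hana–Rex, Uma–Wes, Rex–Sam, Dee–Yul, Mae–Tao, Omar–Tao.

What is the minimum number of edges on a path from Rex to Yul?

Level 0: Rex
Level 1: Hana, Nia, Omar, Sam
Level 2: Ada, Bo, Dee, Ivy, Tao, Uma, Wes, Yul
Level 3: Cal, Cyd, Jae, Mae, Pia, Vic
Yul first appears at level 2.

2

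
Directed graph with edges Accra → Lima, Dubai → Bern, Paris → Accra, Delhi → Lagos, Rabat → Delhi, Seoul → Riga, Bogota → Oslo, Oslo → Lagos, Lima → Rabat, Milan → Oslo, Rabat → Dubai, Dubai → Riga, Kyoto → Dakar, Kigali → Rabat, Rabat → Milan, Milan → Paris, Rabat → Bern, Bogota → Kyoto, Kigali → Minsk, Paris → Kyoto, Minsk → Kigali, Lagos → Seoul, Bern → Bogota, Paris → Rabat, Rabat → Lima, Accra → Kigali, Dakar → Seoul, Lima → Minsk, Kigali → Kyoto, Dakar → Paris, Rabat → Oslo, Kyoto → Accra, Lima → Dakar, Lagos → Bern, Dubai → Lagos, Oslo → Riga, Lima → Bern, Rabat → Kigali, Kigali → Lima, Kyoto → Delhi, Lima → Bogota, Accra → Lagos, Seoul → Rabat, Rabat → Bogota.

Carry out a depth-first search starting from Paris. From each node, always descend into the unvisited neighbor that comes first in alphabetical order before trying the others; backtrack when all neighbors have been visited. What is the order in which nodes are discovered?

Paris -> Accra -> Kigali -> Kyoto -> Dakar -> Seoul -> Rabat -> Bern -> Bogota -> Oslo -> Lagos -> Riga -> Delhi -> Dubai -> Lima -> Minsk -> Milan

Visit Paris
Paris → Accra
Accra → Kigali
Kigali → Kyoto
Kyoto → Dakar
Dakar → Seoul
Seoul → Rabat
Rabat → Bern
Bern → Bogota
Bogota → Oslo
Oslo → Lagos
Oslo → Riga
Rabat → Delhi
Rabat → Dubai
Rabat → Lima
Lima → Minsk
Rabat → Milan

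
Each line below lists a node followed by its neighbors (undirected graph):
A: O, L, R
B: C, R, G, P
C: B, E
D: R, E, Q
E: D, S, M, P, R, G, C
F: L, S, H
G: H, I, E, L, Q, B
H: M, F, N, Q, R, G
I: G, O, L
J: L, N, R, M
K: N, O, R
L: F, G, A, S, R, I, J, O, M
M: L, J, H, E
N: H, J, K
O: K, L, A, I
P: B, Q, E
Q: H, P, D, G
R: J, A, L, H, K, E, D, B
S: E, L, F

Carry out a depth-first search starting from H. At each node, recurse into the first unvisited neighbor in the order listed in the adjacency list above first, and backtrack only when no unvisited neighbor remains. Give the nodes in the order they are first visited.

Visit H
H → M
M → L
L → F
F → S
S → E
E → D
D → R
R → J
J → N
N → K
K → O
O → A
O → I
I → G
G → Q
Q → P
P → B
B → C

H, M, L, F, S, E, D, R, J, N, K, O, A, I, G, Q, P, B, C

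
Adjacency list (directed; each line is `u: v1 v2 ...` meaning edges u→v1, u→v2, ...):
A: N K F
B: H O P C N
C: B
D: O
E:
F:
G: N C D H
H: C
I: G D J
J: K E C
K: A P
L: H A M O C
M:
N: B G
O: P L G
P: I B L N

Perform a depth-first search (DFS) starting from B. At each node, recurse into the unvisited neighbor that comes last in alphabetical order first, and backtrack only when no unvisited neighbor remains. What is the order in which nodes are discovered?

B, P, N, G, H, C, D, O, L, M, A, K, F, I, J, E

Visit B
B → P
P → N
N → G
G → H
H → C
G → D
D → O
O → L
L → M
L → A
A → K
A → F
P → I
I → J
J → E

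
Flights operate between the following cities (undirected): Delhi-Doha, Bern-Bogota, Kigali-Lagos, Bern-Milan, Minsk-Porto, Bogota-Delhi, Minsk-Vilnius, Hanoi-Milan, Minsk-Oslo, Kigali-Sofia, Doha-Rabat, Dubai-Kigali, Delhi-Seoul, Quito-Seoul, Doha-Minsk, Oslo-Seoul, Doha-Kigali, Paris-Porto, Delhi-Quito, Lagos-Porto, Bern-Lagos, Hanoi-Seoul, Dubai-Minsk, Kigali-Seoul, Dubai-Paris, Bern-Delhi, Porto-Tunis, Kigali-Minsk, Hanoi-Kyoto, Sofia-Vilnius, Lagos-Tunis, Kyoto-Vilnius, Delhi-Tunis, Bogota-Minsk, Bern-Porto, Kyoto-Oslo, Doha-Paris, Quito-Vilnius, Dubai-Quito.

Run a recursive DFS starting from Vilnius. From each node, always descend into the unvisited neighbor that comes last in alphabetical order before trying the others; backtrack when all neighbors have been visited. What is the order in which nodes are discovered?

Vilnius Sofia Kigali Seoul Quito Dubai Paris Porto Tunis Lagos Bern Milan Hanoi Kyoto Oslo Minsk Doha Rabat Delhi Bogota

Visit Vilnius
Vilnius → Sofia
Sofia → Kigali
Kigali → Seoul
Seoul → Quito
Quito → Dubai
Dubai → Paris
Paris → Porto
Porto → Tunis
Tunis → Lagos
Lagos → Bern
Bern → Milan
Milan → Hanoi
Hanoi → Kyoto
Kyoto → Oslo
Oslo → Minsk
Minsk → Doha
Doha → Rabat
Doha → Delhi
Delhi → Bogota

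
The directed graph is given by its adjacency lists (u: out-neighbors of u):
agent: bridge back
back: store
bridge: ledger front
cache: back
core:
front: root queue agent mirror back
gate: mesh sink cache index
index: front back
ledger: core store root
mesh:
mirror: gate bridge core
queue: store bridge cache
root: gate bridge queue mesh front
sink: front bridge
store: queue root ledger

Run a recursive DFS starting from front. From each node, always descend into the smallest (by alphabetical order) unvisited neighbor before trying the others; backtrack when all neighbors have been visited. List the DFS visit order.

Visit front
front → agent
agent → back
back → store
store → ledger
ledger → core
ledger → root
root → bridge
root → gate
gate → cache
gate → index
gate → mesh
gate → sink
root → queue
front → mirror

front, agent, back, store, ledger, core, root, bridge, gate, cache, index, mesh, sink, queue, mirror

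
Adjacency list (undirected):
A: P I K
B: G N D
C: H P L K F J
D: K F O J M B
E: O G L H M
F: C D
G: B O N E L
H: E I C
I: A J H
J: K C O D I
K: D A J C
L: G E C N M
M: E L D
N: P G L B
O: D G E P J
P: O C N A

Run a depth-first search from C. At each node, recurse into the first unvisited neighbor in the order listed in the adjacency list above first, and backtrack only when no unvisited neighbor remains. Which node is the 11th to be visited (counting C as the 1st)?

Visit C
C → H
H → E
E → O
O → D
D → K
K → A
A → P
P → N
N → G
G → B
G → L
L → M
A → I
I → J
D → F

Visit order: C, H, E, O, D, K, A, P, N, G, B, L, M, I, J, F

B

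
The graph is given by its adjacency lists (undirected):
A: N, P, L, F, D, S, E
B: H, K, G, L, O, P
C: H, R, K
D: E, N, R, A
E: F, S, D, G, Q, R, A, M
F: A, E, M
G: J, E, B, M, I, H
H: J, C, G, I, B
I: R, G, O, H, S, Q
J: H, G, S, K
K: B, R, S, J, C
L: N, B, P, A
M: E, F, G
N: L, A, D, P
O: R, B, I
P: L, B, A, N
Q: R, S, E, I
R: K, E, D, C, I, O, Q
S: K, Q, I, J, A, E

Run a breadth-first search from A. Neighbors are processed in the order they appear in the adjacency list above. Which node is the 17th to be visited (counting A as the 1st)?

H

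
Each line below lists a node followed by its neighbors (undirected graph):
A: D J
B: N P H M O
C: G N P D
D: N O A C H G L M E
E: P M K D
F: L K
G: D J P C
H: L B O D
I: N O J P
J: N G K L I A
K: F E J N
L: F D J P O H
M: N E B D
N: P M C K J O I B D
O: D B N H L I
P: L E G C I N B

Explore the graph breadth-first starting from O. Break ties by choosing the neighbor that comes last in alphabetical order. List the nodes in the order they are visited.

O, N, L, I, H, D, B, P, M, K, J, C, F, G, E, A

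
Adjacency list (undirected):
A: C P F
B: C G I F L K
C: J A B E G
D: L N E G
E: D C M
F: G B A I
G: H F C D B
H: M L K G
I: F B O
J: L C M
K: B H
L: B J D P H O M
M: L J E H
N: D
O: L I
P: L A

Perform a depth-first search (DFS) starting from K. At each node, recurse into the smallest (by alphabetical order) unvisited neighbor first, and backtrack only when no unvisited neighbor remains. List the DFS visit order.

Visit K
K → B
B → C
C → A
A → F
F → G
G → D
D → E
E → M
M → H
H → L
L → J
L → O
O → I
L → P
D → N

K -> B -> C -> A -> F -> G -> D -> E -> M -> H -> L -> J -> O -> I -> P -> N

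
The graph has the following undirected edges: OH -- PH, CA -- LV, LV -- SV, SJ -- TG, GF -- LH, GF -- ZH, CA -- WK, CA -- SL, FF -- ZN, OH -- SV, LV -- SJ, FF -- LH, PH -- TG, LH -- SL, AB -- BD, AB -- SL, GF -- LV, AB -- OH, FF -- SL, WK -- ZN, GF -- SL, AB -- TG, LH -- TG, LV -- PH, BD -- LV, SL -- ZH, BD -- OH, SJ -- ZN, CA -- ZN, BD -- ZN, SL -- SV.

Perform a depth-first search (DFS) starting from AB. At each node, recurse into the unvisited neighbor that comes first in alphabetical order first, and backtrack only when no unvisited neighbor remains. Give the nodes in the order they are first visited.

AB BD LV CA SL FF LH GF ZH TG PH OH SV SJ ZN WK

Visit AB
AB → BD
BD → LV
LV → CA
CA → SL
SL → FF
FF → LH
LH → GF
GF → ZH
LH → TG
TG → PH
PH → OH
OH → SV
TG → SJ
SJ → ZN
ZN → WK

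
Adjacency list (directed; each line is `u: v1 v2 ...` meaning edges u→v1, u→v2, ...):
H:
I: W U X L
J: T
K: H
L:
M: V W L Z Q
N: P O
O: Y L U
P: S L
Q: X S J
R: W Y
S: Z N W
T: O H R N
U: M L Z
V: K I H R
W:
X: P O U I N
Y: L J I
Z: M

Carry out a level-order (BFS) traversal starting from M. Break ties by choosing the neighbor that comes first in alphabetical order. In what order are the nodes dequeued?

M L Q V W Z J S X H I K R T N O P U Y

Visit M; enqueue L, Q, V, W, Z → queue [L, Q, V, W, Z]
Visit L → queue [Q, V, W, Z]
Visit Q; enqueue J, S, X → queue [V, W, Z, J, S, X]
Visit V; enqueue H, I, K, R → queue [W, Z, J, S, X, H, I, K, R]
Visit W → queue [Z, J, S, X, H, I, K, R]
Visit Z → queue [J, S, X, H, I, K, R]
Visit J; enqueue T → queue [S, X, H, I, K, R, T]
Visit S; enqueue N → queue [X, H, I, K, R, T, N]
Visit X; enqueue O, P, U → queue [H, I, K, R, T, N, O, P, U]
Visit H → queue [I, K, R, T, N, O, P, U]
Visit I → queue [K, R, T, N, O, P, U]
Visit K → queue [R, T, N, O, P, U]
Visit R; enqueue Y → queue [T, N, O, P, U, Y]
Visit T → queue [N, O, P, U, Y]
Visit N → queue [O, P, U, Y]
Visit O → queue [P, U, Y]
Visit P → queue [U, Y]
Visit U → queue [Y]
Visit Y → queue []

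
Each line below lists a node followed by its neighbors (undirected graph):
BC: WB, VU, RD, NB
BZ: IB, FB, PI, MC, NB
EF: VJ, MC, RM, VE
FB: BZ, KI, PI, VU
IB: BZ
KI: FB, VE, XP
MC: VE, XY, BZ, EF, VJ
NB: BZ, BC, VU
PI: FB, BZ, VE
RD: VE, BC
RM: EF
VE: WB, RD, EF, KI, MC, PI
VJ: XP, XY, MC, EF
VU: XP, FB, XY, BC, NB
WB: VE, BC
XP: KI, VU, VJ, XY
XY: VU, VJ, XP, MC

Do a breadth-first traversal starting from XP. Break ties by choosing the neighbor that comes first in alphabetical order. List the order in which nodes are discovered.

XP -> KI -> VJ -> VU -> XY -> FB -> VE -> EF -> MC -> BC -> NB -> BZ -> PI -> RD -> WB -> RM -> IB

Visit XP; enqueue KI, VJ, VU, XY → queue [KI, VJ, VU, XY]
Visit KI; enqueue FB, VE → queue [VJ, VU, XY, FB, VE]
Visit VJ; enqueue EF, MC → queue [VU, XY, FB, VE, EF, MC]
Visit VU; enqueue BC, NB → queue [XY, FB, VE, EF, MC, BC, NB]
Visit XY → queue [FB, VE, EF, MC, BC, NB]
Visit FB; enqueue BZ, PI → queue [VE, EF, MC, BC, NB, BZ, PI]
Visit VE; enqueue RD, WB → queue [EF, MC, BC, NB, BZ, PI, RD, WB]
Visit EF; enqueue RM → queue [MC, BC, NB, BZ, PI, RD, WB, RM]
Visit MC → queue [BC, NB, BZ, PI, RD, WB, RM]
Visit BC → queue [NB, BZ, PI, RD, WB, RM]
Visit NB → queue [BZ, PI, RD, WB, RM]
Visit BZ; enqueue IB → queue [PI, RD, WB, RM, IB]
Visit PI → queue [RD, WB, RM, IB]
Visit RD → queue [WB, RM, IB]
Visit WB → queue [RM, IB]
Visit RM → queue [IB]
Visit IB → queue []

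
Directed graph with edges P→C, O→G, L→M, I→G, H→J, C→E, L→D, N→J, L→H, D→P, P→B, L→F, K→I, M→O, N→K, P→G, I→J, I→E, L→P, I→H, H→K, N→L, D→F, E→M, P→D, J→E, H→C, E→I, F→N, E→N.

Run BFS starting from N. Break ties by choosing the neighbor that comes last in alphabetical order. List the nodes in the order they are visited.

Visit N; enqueue L, K, J → queue [L, K, J]
Visit L; enqueue P, M, H, F, D → queue [K, J, P, M, H, F, D]
Visit K; enqueue I → queue [J, P, M, H, F, D, I]
Visit J; enqueue E → queue [P, M, H, F, D, I, E]
Visit P; enqueue G, C, B → queue [M, H, F, D, I, E, G, C, B]
Visit M; enqueue O → queue [H, F, D, I, E, G, C, B, O]
Visit H → queue [F, D, I, E, G, C, B, O]
Visit F → queue [D, I, E, G, C, B, O]
Visit D → queue [I, E, G, C, B, O]
Visit I → queue [E, G, C, B, O]
Visit E → queue [G, C, B, O]
Visit G → queue [C, B, O]
Visit C → queue [B, O]
Visit B → queue [O]
Visit O → queue []

N, L, K, J, P, M, H, F, D, I, E, G, C, B, O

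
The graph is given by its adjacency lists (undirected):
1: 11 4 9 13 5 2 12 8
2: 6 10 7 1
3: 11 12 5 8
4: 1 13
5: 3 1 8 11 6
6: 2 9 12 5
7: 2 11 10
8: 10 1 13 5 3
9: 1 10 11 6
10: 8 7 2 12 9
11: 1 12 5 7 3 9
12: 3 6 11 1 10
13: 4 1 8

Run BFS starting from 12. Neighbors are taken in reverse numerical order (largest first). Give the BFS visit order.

Visit 12; enqueue 11, 10, 6, 3, 1 → queue [11, 10, 6, 3, 1]
Visit 11; enqueue 9, 7, 5 → queue [10, 6, 3, 1, 9, 7, 5]
Visit 10; enqueue 8, 2 → queue [6, 3, 1, 9, 7, 5, 8, 2]
Visit 6 → queue [3, 1, 9, 7, 5, 8, 2]
Visit 3 → queue [1, 9, 7, 5, 8, 2]
Visit 1; enqueue 13, 4 → queue [9, 7, 5, 8, 2, 13, 4]
Visit 9 → queue [7, 5, 8, 2, 13, 4]
Visit 7 → queue [5, 8, 2, 13, 4]
Visit 5 → queue [8, 2, 13, 4]
Visit 8 → queue [2, 13, 4]
Visit 2 → queue [13, 4]
Visit 13 → queue [4]
Visit 4 → queue []

12 11 10 6 3 1 9 7 5 8 2 13 4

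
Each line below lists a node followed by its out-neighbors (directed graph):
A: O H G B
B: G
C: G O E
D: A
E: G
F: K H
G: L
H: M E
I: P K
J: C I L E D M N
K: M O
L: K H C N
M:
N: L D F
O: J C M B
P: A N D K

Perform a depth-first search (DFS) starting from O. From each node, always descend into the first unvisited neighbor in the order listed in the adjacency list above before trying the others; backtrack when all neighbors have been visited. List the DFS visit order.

O, J, C, G, L, K, M, H, E, N, D, A, B, F, I, P

Visit O
O → J
J → C
C → G
G → L
L → K
K → M
L → H
H → E
L → N
N → D
D → A
A → B
N → F
J → I
I → P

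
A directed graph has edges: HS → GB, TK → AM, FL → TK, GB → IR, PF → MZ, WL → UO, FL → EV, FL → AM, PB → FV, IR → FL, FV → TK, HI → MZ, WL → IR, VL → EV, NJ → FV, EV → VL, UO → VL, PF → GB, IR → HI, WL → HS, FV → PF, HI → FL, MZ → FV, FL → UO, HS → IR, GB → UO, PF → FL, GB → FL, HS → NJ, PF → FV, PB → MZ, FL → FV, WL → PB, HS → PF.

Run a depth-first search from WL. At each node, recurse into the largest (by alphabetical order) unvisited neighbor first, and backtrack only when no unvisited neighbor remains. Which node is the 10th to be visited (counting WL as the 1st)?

Visit WL
WL → UO
UO → VL
VL → EV
WL → PB
PB → MZ
MZ → FV
FV → TK
TK → AM
FV → PF
PF → GB
GB → IR
IR → HI
HI → FL
WL → HS
HS → NJ

Visit order: WL, UO, VL, EV, PB, MZ, FV, TK, AM, PF, GB, IR, HI, FL, HS, NJ

PF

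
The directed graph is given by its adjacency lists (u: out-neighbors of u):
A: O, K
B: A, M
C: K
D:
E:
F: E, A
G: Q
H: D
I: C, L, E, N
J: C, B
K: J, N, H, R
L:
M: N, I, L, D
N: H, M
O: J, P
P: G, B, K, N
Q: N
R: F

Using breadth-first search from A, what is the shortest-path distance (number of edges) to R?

2

Level 0: A
Level 1: K, O
Level 2: H, J, N, P, R
Level 3: B, C, D, F, G, M
Level 4: E, I, L, Q
R first appears at level 2.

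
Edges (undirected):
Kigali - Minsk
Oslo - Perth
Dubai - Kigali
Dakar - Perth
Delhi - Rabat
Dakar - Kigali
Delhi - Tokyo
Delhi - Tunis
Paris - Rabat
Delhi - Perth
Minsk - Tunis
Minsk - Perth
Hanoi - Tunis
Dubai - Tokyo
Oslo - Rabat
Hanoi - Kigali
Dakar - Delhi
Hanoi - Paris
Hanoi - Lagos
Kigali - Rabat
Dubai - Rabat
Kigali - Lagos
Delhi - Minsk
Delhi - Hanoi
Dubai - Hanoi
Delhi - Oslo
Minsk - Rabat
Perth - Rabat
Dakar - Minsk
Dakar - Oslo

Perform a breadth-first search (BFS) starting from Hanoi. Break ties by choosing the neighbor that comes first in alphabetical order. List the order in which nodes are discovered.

Visit Hanoi; enqueue Delhi, Dubai, Kigali, Lagos, Paris, Tunis → queue [Delhi, Dubai, Kigali, Lagos, Paris, Tunis]
Visit Delhi; enqueue Dakar, Minsk, Oslo, Perth, Rabat, Tokyo → queue [Dubai, Kigali, Lagos, Paris, Tunis, Dakar, Minsk, Oslo, Perth, Rabat, Tokyo]
Visit Dubai → queue [Kigali, Lagos, Paris, Tunis, Dakar, Minsk, Oslo, Perth, Rabat, Tokyo]
Visit Kigali → queue [Lagos, Paris, Tunis, Dakar, Minsk, Oslo, Perth, Rabat, Tokyo]
Visit Lagos → queue [Paris, Tunis, Dakar, Minsk, Oslo, Perth, Rabat, Tokyo]
Visit Paris → queue [Tunis, Dakar, Minsk, Oslo, Perth, Rabat, Tokyo]
Visit Tunis → queue [Dakar, Minsk, Oslo, Perth, Rabat, Tokyo]
Visit Dakar → queue [Minsk, Oslo, Perth, Rabat, Tokyo]
Visit Minsk → queue [Oslo, Perth, Rabat, Tokyo]
Visit Oslo → queue [Perth, Rabat, Tokyo]
Visit Perth → queue [Rabat, Tokyo]
Visit Rabat → queue [Tokyo]
Visit Tokyo → queue []

Hanoi -> Delhi -> Dubai -> Kigali -> Lagos -> Paris -> Tunis -> Dakar -> Minsk -> Oslo -> Perth -> Rabat -> Tokyo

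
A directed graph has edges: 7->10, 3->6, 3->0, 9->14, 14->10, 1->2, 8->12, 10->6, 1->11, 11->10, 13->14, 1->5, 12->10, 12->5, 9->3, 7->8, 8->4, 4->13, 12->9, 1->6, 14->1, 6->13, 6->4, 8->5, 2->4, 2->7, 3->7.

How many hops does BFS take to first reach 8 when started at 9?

Level 0: 9
Level 1: 3, 14
Level 2: 0, 1, 6, 7, 10
Level 3: 2, 4, 5, 8, 11, 13
Level 4: 12
8 first appears at level 3.

3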